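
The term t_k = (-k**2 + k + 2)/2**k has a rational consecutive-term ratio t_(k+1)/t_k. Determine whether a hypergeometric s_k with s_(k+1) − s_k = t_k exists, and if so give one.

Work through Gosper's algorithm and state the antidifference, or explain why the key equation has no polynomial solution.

Ratio r(k) = (k**2 + k - 2)/(2*(k**2 - k - 2)).
So A=1/2 and B=1, with C=k**2 - k - 2.
Solve (1/2)·f(k+1) − (1)·f(k) = k**2 - k - 2.
From deg A=0, deg B=0, deg C=2: d=2.
Solving with deg f ≤ 2: f(k) = -2*k*(k + 1).
Certificate R = B(k−1)f/C = -2*k/(k - 2) gives s_k = 2**(1 - k)*k*(k + 1).
Verify: (2 - k)*(k + 1)/2**k matches t_k.

s_k = 2**(1 - k)*k*(k + 1)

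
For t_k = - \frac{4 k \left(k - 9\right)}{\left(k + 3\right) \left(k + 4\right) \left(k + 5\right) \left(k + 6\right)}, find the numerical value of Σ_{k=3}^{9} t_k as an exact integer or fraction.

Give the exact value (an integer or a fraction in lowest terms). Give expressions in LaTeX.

Σ = 11/182

Ratio r(k) = (k - 8)*(k + 1)*(k + 3)/(k*(k - 9)*(k + 7)).
Factor: A=k + 3; B=k + 7; C=k**2 - 9*k.
Key eq: (k + 3)·f(k+1) = (k + 6)·f(k) + (k**2 - 9*k).
Degrees (1,1,2) ⇒ d ≤ 3.
Solve for f: f(k) = -k*(k - 1) (degree 2 ≤ 3).
Certificate R = B(k−1)f/C = -(k - 1)*(k + 6)/(k - 9) gives s_k = 4*k*(k - 1)/((k + 3)*(k + 4)*(k + 5)).
Check: Δs_k = 4*k*(9 - k)/(k**4 + 18*k**3 + 119*k**2 + 342*k + 360). ✓
Sum = s_(10) − s_(3); s_(10) = 12/91, s_(3) = 1/14 ⇒ 11/182.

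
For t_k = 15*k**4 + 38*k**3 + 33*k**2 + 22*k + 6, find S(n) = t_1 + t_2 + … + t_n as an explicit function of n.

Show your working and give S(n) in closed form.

The ratio is (15*k**4 + 98*k**3 + 237*k**2 + 262*k + 114)/(15*k**4 + 38*k**3 + 33*k**2 + 22*k + 6).
Normal form (A,B,C) = (1, 1, k**4 + 38*k**3/15 + 11*k**2/5 + 22*k/15 + 2/5).
Key eq: (1)·f(k+1) = (1)·f(k) + (k**4 + 38*k**3/15 + 11*k**2/5 + 22*k/15 + 2/5).
Degrees (0,0,4) ⇒ d ≤ 5.
Solving with deg f ≤ 5: f(k) = k**2*(3*k**3 + 2*k**2 - 3*k + 4)/15.
Then R = B(k−1)f/C = k**2*(3*k**3 + 2*k**2 - 3*k + 4)/(15*k**4 + 38*k**3 + 33*k**2 + 22*k + 6), so s_k = R(k)·t_k = k**2*(3*k**3 + 2*k**2 - 3*k + 4).
s_(k+1) − s_k = 15*k**4 + 38*k**3 + 33*k**2 + 22*k + 6 = t_k.
s_(n+1) = 3*n**5 + 17*n**4 + 35*n**3 + 37*n**2 + 22*n + 6 and s_(1) = 6, so S(n) = n*(3*n**4 + 17*n**3 + 35*n**2 + 37*n + 22).

S(n) = n*(3*n**4 + 17*n**3 + 35*n**2 + 37*n + 22)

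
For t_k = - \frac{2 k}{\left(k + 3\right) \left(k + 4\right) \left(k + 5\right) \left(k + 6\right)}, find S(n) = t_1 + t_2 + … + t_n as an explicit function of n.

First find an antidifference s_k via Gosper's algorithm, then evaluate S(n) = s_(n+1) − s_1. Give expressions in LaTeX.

S(n) = \frac{n \left(- n^{2} - 15 n - 14\right)}{60 \left(n^{3} + 15 n^{2} + 74 n + 120\right)}

The ratio is (k + 1)*(k + 3)/(k*(k + 7)).
A = k + 3, B = k + 7, C = k.
Set up (k + 3)·f(k+1) − (k + 6)·f(k) − (k) = 0.
Bound: deg f ≤ 3.
A polynomial solution: f(k) = k*(k - 1)*(k + 13)/120.
So s_k = (B(k−1)f/C)·t_k = ((k - 1)*(k + 6)*(k + 13)/120)·t_k = k*(-k**2 - 12*k + 13)/(60*(k + 3)*(k + 4)*(k + 5)).
Verify: -2*k/(k**4 + 18*k**3 + 119*k**2 + 342*k + 360) matches t_k.
Evaluate: s_(n+1) = n*(-n**2 - 15*n - 14)/(60*(n**3 + 15*n**2 + 74*n + 120)); subtract s_(1) = 0 ⇒ S(n) = n*(-n**2 - 15*n - 14)/(60*(n**3 + 15*n**2 + 74*n + 120)).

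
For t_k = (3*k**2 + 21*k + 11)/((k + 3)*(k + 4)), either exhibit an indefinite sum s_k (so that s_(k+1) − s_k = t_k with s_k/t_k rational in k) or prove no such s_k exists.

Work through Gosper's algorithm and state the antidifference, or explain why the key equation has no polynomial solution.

The ratio is (k + 3)*(21*k + 3*(k + 1)**2 + 32)/((k + 5)*(3*k**2 + 21*k + 11)).
Take A(k)=k + 3, B(k)=k + 5, C(k)=k**2 + 7*k + 11/3.
Solve (k + 3)·f(k+1) − (k + 4)·f(k) = k**2 + 7*k + 11/3.
Bound: deg f ≤ 2.
Solving with deg f ≤ 2: f(k) = k*(9*k + 2)/9.
Certificate R = B(k−1)f/C = k*(k + 4)*(9*k + 2)/(3*(3*k**2 + 21*k + 11)) gives s_k = k*(9*k + 2)/(3*(k + 3)).
Δs = (3*k**2 + 21*k + 11)/(k**2 + 7*k + 12), as required.

s_k = k*(9*k + 2)/(3*(k + 3))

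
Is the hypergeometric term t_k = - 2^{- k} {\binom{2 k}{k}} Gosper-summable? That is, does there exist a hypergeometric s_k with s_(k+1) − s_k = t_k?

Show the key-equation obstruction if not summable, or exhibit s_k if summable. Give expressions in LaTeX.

Step 1: r(k) = (2*k + 1)/(k + 1).
So A=2*k + 1 and B=k + 1, with C=1.
f must satisfy (2*k + 1)·f(k+1) − (k)·f(k) = 1.
deg f ≤ -1 (via 1,1,0).
deg f ≤ -1 is impossible — no certificate.

No — t_k has no hypergeometric antidifference.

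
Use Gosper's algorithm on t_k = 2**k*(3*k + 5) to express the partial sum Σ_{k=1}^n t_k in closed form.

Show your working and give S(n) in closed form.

The ratio is 2*(3*k + 8)/(3*k + 5).
Factor: A=2; B=1; C=k + 5/3.
Set up (2)·f(k+1) − (1)·f(k) − (k + 5/3) = 0.
Bound: deg f ≤ 1.
Match coefficients ⇒ f(k) = (3*k - 1)/3.
So s_k = (B(k−1)f/C)·t_k = ((3*k - 1)/(3*k + 5))·t_k = 2**k*(3*k - 1).
s_(k+1) − s_k = 2**k*(3*k + 5) = t_k.
s_(n+1) = 2**(n + 1)*(3*n + 2) and s_(1) = 4, so S(n) = 6*2**n*n + 4*2**n - 4.

S(n) = 6*2**n*n + 4*2**n - 4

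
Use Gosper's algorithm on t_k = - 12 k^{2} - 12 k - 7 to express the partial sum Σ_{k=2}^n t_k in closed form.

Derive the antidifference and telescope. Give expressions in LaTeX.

t_(k+1)/t_k = (12*k**2 + 36*k + 31)/(12*k**2 + 12*k + 7).
Gosper form: A/B · C(k+1)/C(k) with A=1, B=1, C=k**2 + k + 7/12.
Need (1)·f(k+1) − (1)·f(k) = k**2 + k + 7/12.
Degrees (0,0,2) ⇒ d ≤ 3.
Solving with deg f ≤ 3: f(k) = k*(4*k**2 + 3)/12.
So s_k = (B(k−1)f/C)·t_k = (k*(4*k**2 + 3)/(12*k**2 + 12*k + 7))·t_k = k*(-4*k**2 - 3).
Verify: -12*k**2 - 12*k - 7 matches t_k.
Telescope: S(n) = s_(n+1) − s_(2) = -4*n**3 - 12*n**2 - 15*n - 7 − (-38) = -4*n**3 - 12*n**2 - 15*n + 31.

S(n) = - 4 n^{3} - 12 n^{2} - 15 n + 31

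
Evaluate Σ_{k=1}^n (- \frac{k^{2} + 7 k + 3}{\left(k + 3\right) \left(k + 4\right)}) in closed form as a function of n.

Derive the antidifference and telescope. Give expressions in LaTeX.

Ratio r(k) = (k + 3)*(7*k + (k + 1)**2 + 10)/((k + 5)*(k**2 + 7*k + 3)).
A = k + 3, B = k + 5, C = k**2 + 7*k + 3.
Set up (k + 3)·f(k+1) − (k + 4)·f(k) − (k**2 + 7*k + 3) = 0.
From deg A=1, deg B=1, deg C=2: d=2.
Coefficient equations give f(k) = k**2.
R(k) = B(k−1)·f(k)/C(k) = k**2*(k + 4)/(k**2 + 7*k + 3); s_k = R·t_k = -k**2/(k + 3).
Δs = (-k**2 - 7*k - 3)/(k**2 + 7*k + 12), as required.
s_(n+1) = (-n**2 - 2*n - 1)/(n + 4) and s_(1) = -1/4, so S(n) = n*(-4*n - 7)/(4*(n + 4)).

S(n) = \frac{n \left(- 4 n - 7\right)}{4 \left(n + 4\right)}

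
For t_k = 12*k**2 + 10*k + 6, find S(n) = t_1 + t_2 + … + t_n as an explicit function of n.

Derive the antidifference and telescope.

S(n) = n*(4*n**2 + 11*n + 13)

The ratio is (6*k**2 + 17*k + 14)/(6*k**2 + 5*k + 3).
A = 1, B = 1, C = k**2 + 5*k/6 + 1/2.
Set up (1)·f(k+1) − (1)·f(k) − (k**2 + 5*k/6 + 1/2) = 0.
d = 3 from the (0,0,2) case.
A polynomial solution: f(k) = k*(4*k**2 - k + 3)/12.
Certificate R = B(k−1)f/C = k*(4*k**2 - k + 3)/(2*(6*k**2 + 5*k + 3)) gives s_k = k*(4*k**2 - k + 3).
Δs = 12*k**2 + 10*k + 6, as required.
Evaluate: s_(n+1) = 4*n**3 + 11*n**2 + 13*n + 6; subtract s_(1) = 6 ⇒ S(n) = n*(4*n**2 + 11*n + 13).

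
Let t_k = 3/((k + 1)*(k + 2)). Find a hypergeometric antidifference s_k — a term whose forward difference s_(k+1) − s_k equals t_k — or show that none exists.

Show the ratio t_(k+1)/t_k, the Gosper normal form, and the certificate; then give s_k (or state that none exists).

s_k = 3*k/(k + 1)

r(k) = (k + 1)/(k + 3) after simplifying.
Factor: A=k + 1; B=k + 3; C=1.
Need (k + 1)·f(k+1) − (k + 2)·f(k) = 1.
d = 1 from the (1,1,0) case.
Coefficient equations give f(k) = k.
Then R = B(k−1)f/C = k*(k + 2), so s_k = R(k)·t_k = 3*k/(k + 1).
Verify: 3/(k**2 + 3*k + 2) matches t_k.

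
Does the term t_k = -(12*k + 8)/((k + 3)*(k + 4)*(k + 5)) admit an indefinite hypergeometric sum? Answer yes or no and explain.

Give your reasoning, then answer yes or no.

Yes. s_k = -k*(11*k + 5)/(6*(k + 3)*(k + 4)).

Compute t_(k+1)/t_k: get (k + 3)*(3*k + 5)/((k + 6)*(3*k + 2)).
A = k + 3, B = k + 6, C = k + 2/3.
Key eq: (k + 3)·f(k+1) = (k + 5)·f(k) + (k + 2/3).
Bound: deg f ≤ 2.
Solving with deg f ≤ 2: f(k) = k*(11*k + 5)/72.
So s_k = (B(k−1)f/C)·t_k = (k*(k + 5)*(11*k + 5)/(24*(3*k + 2)))·t_k = -k*(11*k + 5)/(6*(k + 3)*(k + 4)).
Δs = 4*(-3*k - 2)/(k**3 + 12*k**2 + 47*k + 60), as required.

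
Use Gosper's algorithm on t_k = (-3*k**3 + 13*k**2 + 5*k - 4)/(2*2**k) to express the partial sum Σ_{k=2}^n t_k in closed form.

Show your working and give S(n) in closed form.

S(n) = 2**(-n - 2)*(2**n + 6*n**3 + 10*n**2 - 6*n - 12)

t_(k+1)/t_k = (3*k**3 - 4*k**2 - 22*k - 11)/(2*(3*k**3 - 13*k**2 - 5*k + 4)).
A = 1/2, B = 1, C = k**3 - 13*k**2/3 - 5*k/3 + 4/3.
Set up (1/2)·f(k+1) − (1)·f(k) − (k**3 - 13*k**2/3 - 5*k/3 + 4/3) = 0.
Bound: deg f ≤ 3.
A polynomial solution: f(k) = -2*(3*k**3 - 4*k**2 - 4*k - 1)/3.
Certificate R = B(k−1)f/C = -2*(3*k**3 - 4*k**2 - 4*k - 1)/(3*k**3 - 13*k**2 - 5*k + 4) gives s_k = (3*k**3 - 4*k**2 - 4*k - 1)/2**k.
Check: Δs_k = (-3*k**3 + 13*k**2 + 5*k - 4)/(2*2**k). ✓
Telescope: S(n) = s_(n+1) − s_(2) = 2**(-n - 1)*(3*n**3 + 5*n**2 - 3*n - 6) − (-1/4) = 2**(-n - 2)*(2**n + 6*n**3 + 10*n**2 - 6*n - 12).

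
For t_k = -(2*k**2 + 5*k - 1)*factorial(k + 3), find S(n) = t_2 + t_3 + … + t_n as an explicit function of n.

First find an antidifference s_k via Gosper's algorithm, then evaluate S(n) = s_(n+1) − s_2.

S(n) = -2*n*factorial(n + 4) + factorial(n + 4) + 120

Ratio r(k) = (k + 4)*(5*k + 2*(k + 1)**2 + 4)/(2*k**2 + 5*k - 1).
Take A(k)=k + 4, B(k)=1, C(k)=k**2 + 5*k/2 - 1/2.
Solve (k + 4)·f(k+1) − (1)·f(k) = k**2 + 5*k/2 - 1/2.
d = 1 from the (1,0,2) case.
Solve for f: f(k) = (2*k - 3)/2 (degree 1 ≤ 1).
So s_k = (B(k−1)f/C)·t_k = ((2*k - 3)/(2*k**2 + 5*k - 1))·t_k = -(2*k - 3)*factorial(k + 3).
Check: Δs_k = -(2*k**2 + 5*k - 1)*factorial(k + 3). ✓
Telescope: S(n) = s_(n+1) − s_(2) = -(2*n - 1)*factorial(n + 4) − (-120) = -2*n*factorial(n + 4) + factorial(n + 4) + 120.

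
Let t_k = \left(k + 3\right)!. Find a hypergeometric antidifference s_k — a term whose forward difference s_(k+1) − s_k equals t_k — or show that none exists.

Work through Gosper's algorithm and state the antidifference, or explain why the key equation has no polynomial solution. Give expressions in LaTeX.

t_(k+1)/t_k = k + 4.
Gosper form: A/B · C(k+1)/C(k) with A=k + 4, B=1, C=1.
f must satisfy (k + 4)·f(k+1) − (1)·f(k) = 1.
deg f ≤ -1 (via 1,0,0).
Bound -1 < 0, so the key equation has no polynomial solution.

no hypergeometric antidifference exists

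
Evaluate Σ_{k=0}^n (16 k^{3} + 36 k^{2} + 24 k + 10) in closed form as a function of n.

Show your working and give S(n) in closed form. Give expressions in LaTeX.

Ratio r(k) = (8*k**3 + 42*k**2 + 72*k + 43)/(8*k**3 + 18*k**2 + 12*k + 5).
Normal form (A,B,C) = (1, 1, k**3 + 9*k**2/4 + 3*k/2 + 5/8).
Solve (1)·f(k+1) − (1)·f(k) = k**3 + 9*k**2/4 + 3*k/2 + 5/8.
Degrees (0,0,3) ⇒ d ≤ 4.
A polynomial solution: f(k) = k*(2*k**3 + 2*k**2 - k + 2)/8.
Certificate R = B(k−1)f/C = k*(2*k**3 + 2*k**2 - k + 2)/(8*k**3 + 18*k**2 + 12*k + 5) gives s_k = 2*k*(2*k**3 + 2*k**2 - k + 2).
s_(k+1) − s_k = 16*k**3 + 36*k**2 + 24*k + 10 = t_k.
s_(n+1) = 4*n**4 + 20*n**3 + 34*n**2 + 28*n + 10 and s_(0) = 0, so S(n) = 4*n**4 + 20*n**3 + 34*n**2 + 28*n + 10.

S(n) = 4 n^{4} + 20 n^{3} + 34 n^{2} + 28 n + 10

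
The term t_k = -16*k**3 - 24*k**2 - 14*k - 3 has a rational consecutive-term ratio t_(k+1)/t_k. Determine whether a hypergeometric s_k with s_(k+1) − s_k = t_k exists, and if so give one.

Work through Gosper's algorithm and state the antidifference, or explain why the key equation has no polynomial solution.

s_k = -4*k**4 + k**2

Ratio r(k) = (16*k**3 + 72*k**2 + 110*k + 57)/(16*k**3 + 24*k**2 + 14*k + 3).
Gosper form: A/B · C(k+1)/C(k) with A=1, B=1, C=k**3 + 3*k**2/2 + 7*k/8 + 3/16.
Key eq: (1)·f(k+1) = (1)·f(k) + (k**3 + 3*k**2/2 + 7*k/8 + 3/16).
Degrees (0,0,3) ⇒ d ≤ 4.
Solve for f: f(k) = k**2*(2*k - 1)*(2*k + 1)/16 (degree 4 ≤ 4).
So s_k = (B(k−1)f/C)·t_k = (k**2*(2*k - 1)/(8*k**2 + 8*k + 3))·t_k = -4*k**4 + k**2.
Δs = -16*k**3 - 24*k**2 - 14*k - 3, as required.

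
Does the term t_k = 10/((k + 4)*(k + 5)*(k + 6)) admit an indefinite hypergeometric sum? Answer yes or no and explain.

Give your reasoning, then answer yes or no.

Yes. s_k = k*(k + 9)/(4*(k + 4)*(k + 5)).

Compute t_(k+1)/t_k: get (k + 4)/(k + 7).
Factor: A=k + 4; B=k + 7; C=1.
Need (k + 4)·f(k+1) − (k + 6)·f(k) = 1.
d = 2 from the (1,1,0) case.
Coefficient equations give f(k) = k*(k + 9)/40.
Then R = B(k−1)f/C = k*(k + 6)*(k + 9)/40, so s_k = R(k)·t_k = k*(k + 9)/(4*(k + 4)*(k + 5)).
Verify: 10/(k**3 + 15*k**2 + 74*k + 120) matches t_k.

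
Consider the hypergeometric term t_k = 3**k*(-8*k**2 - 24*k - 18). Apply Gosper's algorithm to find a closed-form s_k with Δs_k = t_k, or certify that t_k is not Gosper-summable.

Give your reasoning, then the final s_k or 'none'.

s_k = 3**k*(-4*k**2 - 3)

t_(k+1)/t_k = 3*(4*k**2 + 20*k + 25)/(4*k**2 + 12*k + 9).
So A=3 and B=1, with C=k**2 + 3*k + 9/4.
Need (3)·f(k+1) − (1)·f(k) = k**2 + 3*k + 9/4.
d = 2 from the (0,0,2) case.
Solving with deg f ≤ 2: f(k) = (4*k**2 + 3)/8.
R(k) = B(k−1)·f(k)/C(k) = (4*k**2 + 3)/(2*(2*k + 3)**2); s_k = R·t_k = 3**k*(-4*k**2 - 3).
Check: Δs_k = 3**k*(-8*k**2 - 24*k - 18). ✓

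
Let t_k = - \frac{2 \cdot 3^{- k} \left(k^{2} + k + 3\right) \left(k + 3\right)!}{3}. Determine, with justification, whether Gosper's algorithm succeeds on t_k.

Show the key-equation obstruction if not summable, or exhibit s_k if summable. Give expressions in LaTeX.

Step 1: r(k) = (k + 4)*(k + (k + 1)**2 + 4)/(3*(k**2 + k + 3)).
Take A(k)=k/3 + 4/3, B(k)=1, C(k)=k**2 + k + 3.
Key eq: (k/3 + 4/3)·f(k+1) = (1)·f(k) + (k**2 + k + 3).
Degrees (1,0,2) ⇒ d ≤ 1.
Solve for f: f(k) = 3*(k - 1) (degree 1 ≤ 1).
So s_k = (B(k−1)f/C)·t_k = (3*(k - 1)/(k**2 + k + 3))·t_k = -2*(k - 1)*factorial(k + 3)/3**k.
Check: Δs_k = -2*(k**2 + k + 3)*factorial(k + 3)/(3*3**k). ✓

Yes. s_k = - 2 \cdot 3^{- k} \left(k - 1\right) \left(k + 3\right)!.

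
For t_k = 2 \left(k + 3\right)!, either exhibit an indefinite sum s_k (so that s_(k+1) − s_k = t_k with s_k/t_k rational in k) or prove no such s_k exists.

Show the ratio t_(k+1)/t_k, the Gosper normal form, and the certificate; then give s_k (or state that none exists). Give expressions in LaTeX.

none — t_k is not Gosper-summable

t_(k+1)/t_k = k + 4.
Factor: A=k + 4; B=1; C=1.
f must satisfy (k + 4)·f(k+1) − (1)·f(k) = 1.
d = -1 from the (1,0,0) case.
deg f ≤ -1 is impossible — no certificate.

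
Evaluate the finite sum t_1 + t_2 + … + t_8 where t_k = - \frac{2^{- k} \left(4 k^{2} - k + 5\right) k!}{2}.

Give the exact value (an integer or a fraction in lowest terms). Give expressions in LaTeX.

The ratio is (k + 1)*(-k + 4*(k + 1)**2 + 4)/(2*(4*k**2 - k + 5)).
Normal form (A,B,C) = (k/2 + 1/2, 1, k**2 - k/4 + 5/4).
Key eq: (k/2 + 1/2)·f(k+1) = (1)·f(k) + (k**2 - k/4 + 5/4).
Bound: deg f ≤ 1.
Match coefficients ⇒ f(k) = (4*k - 1)/2.
R(k) = B(k−1)·f(k)/C(k) = 2*(4*k - 1)/(4*k**2 - k + 5); s_k = R·t_k = -(4*k - 1)*factorial(k)/2**k.
Δs = -(4*k**2 - k + 5)*factorial(k)/(2*2**k), as required.
Evaluate s at k=9 and k=1: -99225/4 and -3/2; difference -99219/4.

Σ = -99219/4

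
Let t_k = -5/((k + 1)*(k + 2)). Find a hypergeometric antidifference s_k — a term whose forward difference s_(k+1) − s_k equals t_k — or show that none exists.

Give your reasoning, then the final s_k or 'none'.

Ratio r(k) = (k + 1)/(k + 3).
Normal form (A,B,C) = (k + 1, k + 3, 1).
f must satisfy (k + 1)·f(k+1) − (k + 2)·f(k) = 1.
d = 1 from the (1,1,0) case.
Match coefficients ⇒ f(k) = k.
Get s_k = R·t_k = -5*k/(k + 1) with R(k) = B(k−1)f(k)/C(k) = k*(k + 2).
Check: Δs_k = -5/(k**2 + 3*k + 2). ✓

s_k = -5*k/(k + 1)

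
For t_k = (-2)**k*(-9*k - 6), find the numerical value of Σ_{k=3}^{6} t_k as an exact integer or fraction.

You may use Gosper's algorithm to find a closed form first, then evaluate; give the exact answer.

Σ = -2616

Step 1: r(k) = 2*(-3*k - 5)/(3*k + 2).
So A=-2 and B=1, with C=k + 2/3.
Set up (-2)·f(k+1) − (1)·f(k) − (k + 2/3) = 0.
Bound: deg f ≤ 1.
Solve for f: f(k) = -k/3 (degree 1 ≤ 1).
Get s_k = R·t_k = 3*(-2)**k*k with R(k) = B(k−1)f(k)/C(k) = -k/(3*k + 2).
s_(k+1) − s_k = (-2)**k*(-9*k - 6) = t_k.
Sum = s_(7) − s_(3); s_(7) = -2688, s_(3) = -72 ⇒ -2616.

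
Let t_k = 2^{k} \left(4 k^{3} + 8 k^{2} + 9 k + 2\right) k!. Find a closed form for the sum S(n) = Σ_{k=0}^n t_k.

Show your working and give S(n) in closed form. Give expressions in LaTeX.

S(n) = 2^{n + 1} \left(n + 1\right) \left(2 n + 1\right) \left(n + 1\right)!

Ratio r(k) = 2*(4*k**4 + 24*k**3 + 57*k**2 + 60*k + 23)/(4*k**3 + 8*k**2 + 9*k + 2).
So A=2*k + 2 and B=1, with C=k**3 + 2*k**2 + 9*k/4 + 1/2.
Set up (2*k + 2)·f(k+1) − (1)·f(k) − (k**3 + 2*k**2 + 9*k/4 + 1/2) = 0.
From deg A=1, deg B=0, deg C=3: d=2.
Solve for f: f(k) = k*(2*k - 1)/4 (degree 2 ≤ 2).
R(k) = B(k−1)·f(k)/C(k) = k*(2*k - 1)/(4*k**3 + 8*k**2 + 9*k + 2); s_k = R·t_k = 2**k*k*(2*k - 1)*factorial(k).
Δs = 2**k*(4*k**3 + 8*k**2 + 9*k + 2)*factorial(k), as required.
Evaluate: s_(n+1) = 2**(n + 1)*(n + 1)*(2*n + 1)*factorial(n + 1); subtract s_(0) = 0 ⇒ S(n) = 2**(n + 1)*(n + 1)*(2*n + 1)*factorial(n + 1).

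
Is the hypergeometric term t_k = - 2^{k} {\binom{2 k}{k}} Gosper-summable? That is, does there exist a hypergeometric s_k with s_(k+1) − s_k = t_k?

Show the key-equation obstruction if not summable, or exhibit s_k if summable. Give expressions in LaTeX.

Ratio r(k) = 4*(2*k + 1)/(k + 1).
A = 8*k + 4, B = k + 1, C = 1.
f must satisfy (8*k + 4)·f(k+1) − (k)·f(k) = 1.
d = -1 from the (1,1,0) case.
Bound -1 < 0, so the key equation has no polynomial solution.

No — negative degree bound, so no certificate f.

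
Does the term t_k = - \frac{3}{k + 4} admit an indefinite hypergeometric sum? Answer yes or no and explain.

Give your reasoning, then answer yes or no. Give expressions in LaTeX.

Step 1: r(k) = (k + 4)/(k + 5).
Gosper form: A/B · C(k+1)/C(k) with A=k + 4, B=k + 5, C=1.
Need (k + 4)·f(k+1) − (k + 4)·f(k) = 1.
Bound: deg f ≤ 0.
Write f(k) = c0. Then LHS − RHS = -1, requiring -1 = 0: contradictory. No certificate.

No — key equation has no polynomial f.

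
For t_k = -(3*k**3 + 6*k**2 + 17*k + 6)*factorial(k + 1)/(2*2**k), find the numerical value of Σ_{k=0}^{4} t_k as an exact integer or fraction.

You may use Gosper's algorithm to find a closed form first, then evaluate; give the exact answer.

t_(k+1)/t_k = (3*k**4 + 21*k**3 + 68*k**2 + 108*k + 64)/(2*(3*k**3 + 6*k**2 + 17*k + 6)).
A = k/2 + 1, B = 1, C = k**3 + 2*k**2 + 17*k/3 + 2.
Set up (k/2 + 1)·f(k+1) − (1)·f(k) − (k**3 + 2*k**2 + 17*k/3 + 2) = 0.
d = 2 from the (1,0,3) case.
Match coefficients ⇒ f(k) = 2*(3*k**2 + 2)/3.
So s_k = (B(k−1)f/C)·t_k = (2*(3*k**2 + 2)/(3*k**3 + 6*k**2 + 17*k + 6))·t_k = -(3*k**2 + 2)*factorial(k + 1)/2**k.
s_(k+1) − s_k = -(3*k**3 + 6*k**2 + 17*k + 6)*factorial(k + 1)/(2*2**k) = t_k.
Σ_(k=0)^(4) t_k = s_(5) − s_(0) = -3465/2 − (-2) = -3461/2.

Σ = -3461/2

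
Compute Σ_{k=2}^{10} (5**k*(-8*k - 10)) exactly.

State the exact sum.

Ratio r(k) = 5*(4*k + 9)/(4*k + 5).
So A=5 and B=1, with C=k + 5/4.
Key eq: (5)·f(k+1) = (1)·f(k) + (k + 5/4).
d = 1 from the (0,0,1) case.
Solve for f: f(k) = k/4 (degree 1 ≤ 1).
R(k) = B(k−1)·f(k)/C(k) = k/(4*k + 5); s_k = R·t_k = -2*5**k*k.
Δs = 5**k*(-8*k - 10), as required.
Sum = s_(11) − s_(2); s_(11) = -1074218750, s_(2) = -100 ⇒ -1074218650.

Σ = -1074218650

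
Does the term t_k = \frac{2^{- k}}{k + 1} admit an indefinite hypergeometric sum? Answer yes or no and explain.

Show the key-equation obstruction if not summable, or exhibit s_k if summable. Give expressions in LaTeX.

Compute t_(k+1)/t_k: get (k + 1)/(2*(k + 2)).
Factor: A=k/2 + 1/2; B=k + 2; C=1.
Set up (k/2 + 1/2)·f(k+1) − (k + 1)·f(k) − (1) = 0.
d = -1 from the (1,1,0) case.
d = -1 < 0 ⇒ no nonzero polynomial f; not summable.

No — negative degree bound, so no certificate f.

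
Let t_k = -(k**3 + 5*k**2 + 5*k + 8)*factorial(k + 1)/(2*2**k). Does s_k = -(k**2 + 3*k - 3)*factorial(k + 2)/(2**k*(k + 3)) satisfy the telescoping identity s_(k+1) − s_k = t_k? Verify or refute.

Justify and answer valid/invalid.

Invalid: residual (k**4 + 8*k**3 + 18*k**2 + 17*k + 30)*factorial(k + 1)/(2*2**k*(k + 3)*(k + 4)) ≠ 0.

s_(k+1) = -(k**2 + 5*k + 1)*factorial(k + 3)/(2*2**k*(k + 4))
s_(k+1) − s_k = -(k**4 + 9*k**3 + 26*k**2 + 33*k + 33)*factorial(k + 2)/(2*2**k*(k + 3)*(k + 4))
(s_(k+1) − s_k) − t_k = (k**4 + 8*k**3 + 18*k**2 + 17*k + 30)*factorial(k + 1)/(2*2**k*(k + 3)*(k + 4))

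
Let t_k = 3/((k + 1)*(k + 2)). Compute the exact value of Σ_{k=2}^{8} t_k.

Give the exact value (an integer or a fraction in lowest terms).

The ratio is (k + 1)/(k + 3).
Take A(k)=k + 1, B(k)=k + 3, C(k)=1.
Key eq: (k + 1)·f(k+1) = (k + 2)·f(k) + (1).
Bound: deg f ≤ 1.
Match coefficients ⇒ f(k) = k.
Certificate R = B(k−1)f/C = k*(k + 2) gives s_k = 3*k/(k + 1).
Check: Δs_k = 3/(k**2 + 3*k + 2). ✓
Σ_(k=2)^(8) t_k = s_(9) − s_(2) = 27/10 − (2) = 7/10.

Σ = 7/10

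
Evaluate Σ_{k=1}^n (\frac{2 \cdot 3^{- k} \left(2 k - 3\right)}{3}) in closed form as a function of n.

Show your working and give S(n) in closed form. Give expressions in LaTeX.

S(n) = - 2 \cdot 3^{- n - 1} n

The ratio is (2*k - 1)/(3*(2*k - 3)).
Factor: A=1/3; B=1; C=k - 3/2.
Need (1/3)·f(k+1) − (1)·f(k) = k - 3/2.
Degrees (0,0,1) ⇒ d ≤ 1.
Solve for f: f(k) = -3*(k - 1)/2 (degree 1 ≤ 1).
R(k) = B(k−1)·f(k)/C(k) = -3*(k - 1)/(2*k - 3); s_k = R·t_k = 2*(1 - k)/3**k.
Check: Δs_k = 2*(2*k - 3)/(3*3**k). ✓
s_(n+1) = -2*3**(-n - 1)*n and s_(1) = 0, so S(n) = -2*3**(-n - 1)*n.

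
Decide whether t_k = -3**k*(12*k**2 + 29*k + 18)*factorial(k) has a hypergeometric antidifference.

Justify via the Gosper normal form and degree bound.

Yes. s_k = -3**k*(4*k + 3)*factorial(k).

The ratio is 3*(12*k**3 + 65*k**2 + 112*k + 59)/(12*k**2 + 29*k + 18).
Gosper form: A/B · C(k+1)/C(k) with A=3*k + 3, B=1, C=k**2 + 29*k/12 + 3/2.
Set up (3*k + 3)·f(k+1) − (1)·f(k) − (k**2 + 29*k/12 + 3/2) = 0.
Degrees (1,0,2) ⇒ d ≤ 1.
Solve for f: f(k) = (4*k + 3)/12 (degree 1 ≤ 1).
Then R = B(k−1)f/C = (4*k + 3)/(12*k**2 + 29*k + 18), so s_k = R(k)·t_k = -3**k*(4*k + 3)*factorial(k).
s_(k+1) − s_k = -3**k*(12*k**2 + 29*k + 18)*factorial(k) = t_k.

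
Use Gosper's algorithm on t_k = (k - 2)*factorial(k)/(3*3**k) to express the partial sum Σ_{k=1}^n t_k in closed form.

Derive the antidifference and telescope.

Step 1: r(k) = (k**2 - 1)/(3*(k - 2)).
So A=k/3 + 1/3 and B=1, with C=k - 2.
Need (k/3 + 1/3)·f(k+1) − (1)·f(k) = k - 2.
Degrees (1,0,1) ⇒ d ≤ 0.
Coefficient equations give f(k) = 3.
Get s_k = R·t_k = factorial(k)/3**k with R(k) = B(k−1)f(k)/C(k) = 3/(k - 2).
Check: Δs_k = (k - 2)*factorial(k)/(3*3**k). ✓
Σ_(k=1)^n t_k = s_(n+1) − s_(1) = (3**(-n - 1)*factorial(n + 1)) − (1/3), i.e. 3**(-n - 1)*(-3**n + n*factorial(n) + factorial(n)).

S(n) = 3**(-n - 1)*(-3**n + n*factorial(n) + factorial(n))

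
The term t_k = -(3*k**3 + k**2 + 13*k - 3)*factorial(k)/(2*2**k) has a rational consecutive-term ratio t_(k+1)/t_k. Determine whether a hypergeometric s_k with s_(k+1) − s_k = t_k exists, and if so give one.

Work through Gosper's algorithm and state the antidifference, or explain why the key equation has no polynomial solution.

s_k = -(3*k**2 - 2*k + 4)*factorial(k)/2**k

t_(k+1)/t_k = (k + 1)*(13*k + 3*(k + 1)**3 + (k + 1)**2 + 10)/(2*(3*k**3 + k**2 + 13*k - 3)).
Take A(k)=k/2 + 1/2, B(k)=1, C(k)=k**3 + k**2/3 + 13*k/3 - 1.
Set up (k/2 + 1/2)·f(k+1) − (1)·f(k) − (k**3 + k**2/3 + 13*k/3 - 1) = 0.
From deg A=1, deg B=0, deg C=3: d=2.
Solving with deg f ≤ 2: f(k) = 2*(3*k**2 - 2*k + 4)/3.
Get s_k = R·t_k = -(3*k**2 - 2*k + 4)*factorial(k)/2**k with R(k) = B(k−1)f(k)/C(k) = 2*(3*k**2 - 2*k + 4)/(3*k**3 + k**2 + 13*k - 3).
s_(k+1) − s_k = -(3*k**3 + k**2 + 13*k - 3)*factorial(k)/(2*2**k) = t_k.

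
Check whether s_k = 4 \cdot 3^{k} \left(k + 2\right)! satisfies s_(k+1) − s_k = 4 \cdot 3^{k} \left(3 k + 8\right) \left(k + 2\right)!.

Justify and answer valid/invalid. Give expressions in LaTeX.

s_(k+1) = 12*3**k*factorial(k + 3)
s_(k+1) − s_k = 4*3**k*(3*k + 8)*factorial(k + 2)
(s_(k+1) − s_k) − t_k = 0

valid (s_(k+1) − s_k reduces to t_k)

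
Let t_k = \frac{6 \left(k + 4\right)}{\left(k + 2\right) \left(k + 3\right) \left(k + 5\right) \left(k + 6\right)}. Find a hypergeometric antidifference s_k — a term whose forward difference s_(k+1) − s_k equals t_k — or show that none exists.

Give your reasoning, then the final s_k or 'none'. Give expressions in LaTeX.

The ratio is (k + 2)*(k + 5)**2/((k + 4)**2*(k + 7)).
A = k + 2, B = k + 7, C = k**2 + 8*k + 16.
Key eq: (k + 2)·f(k+1) = (k + 6)·f(k) + (k**2 + 8*k + 16).
Degrees (1,1,2) ⇒ d ≤ 4.
Coefficient equations give f(k) = k*(k + 3)*(k + 4)*(k + 7)/20.
Get s_k = R·t_k = 3*k*(k + 7)/(10*(k**2 + 7*k + 10)) with R(k) = B(k−1)f(k)/C(k) = k*(k + 3)*(k + 6)*(k + 7)/(20*(k + 4)).
Verify: 6*(k + 4)/(k**4 + 16*k**3 + 91*k**2 + 216*k + 180) matches t_k.

s_k = \frac{3 k \left(k + 7\right)}{10 \left(k^{2} + 7 k + 10\right)}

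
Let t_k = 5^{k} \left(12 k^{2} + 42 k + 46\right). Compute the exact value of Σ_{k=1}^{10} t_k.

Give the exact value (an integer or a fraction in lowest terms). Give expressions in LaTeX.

t_(k+1)/t_k = 5*(6*k**2 + 33*k + 50)/(6*k**2 + 21*k + 23).
Normal form (A,B,C) = (5, 1, k**2 + 7*k/2 + 23/6).
Set up (5)·f(k+1) − (1)·f(k) − (k**2 + 7*k/2 + 23/6) = 0.
d = 2 from the (0,0,2) case.
Coefficient equations give f(k) = (3*k**2 + 3*k + 4)/12.
R(k) = B(k−1)·f(k)/C(k) = (3*k**2 + 3*k + 4)/(2*(6*k**2 + 21*k + 23)); s_k = R·t_k = 5**k*(3*k**2 + 3*k + 4).
Δs = 5**k*(12*k**2 + 42*k + 46), as required.
Sum = s_(11) − s_(1); s_(11) = 19531250000, s_(1) = 50 ⇒ 19531249950.

Σ = 19531249950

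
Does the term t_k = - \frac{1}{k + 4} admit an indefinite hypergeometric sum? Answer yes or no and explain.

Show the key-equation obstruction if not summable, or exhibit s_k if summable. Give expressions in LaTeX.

Ratio r(k) = (k + 4)/(k + 5).
So A=k + 4 and B=k + 5, with C=1.
Key eq: (k + 4)·f(k+1) = (k + 4)·f(k) + (1).
d = 0 from the (1,1,0) case.
Write f(k) = c0. Then LHS − RHS = -1, requiring -1 = 0: contradictory. No certificate.

No. Not Gosper-summable.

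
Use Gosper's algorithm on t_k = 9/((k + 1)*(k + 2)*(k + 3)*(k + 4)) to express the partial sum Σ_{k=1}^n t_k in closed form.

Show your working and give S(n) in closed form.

S(n) = n*(n**2 + 9*n + 26)/(8*(n**3 + 9*n**2 + 26*n + 24))

r(k) = (k + 1)/(k + 5) after simplifying.
A = k + 1, B = k + 5, C = 1.
f must satisfy (k + 1)·f(k+1) − (k + 4)·f(k) = 1.
d = 3 from the (1,1,0) case.
A polynomial solution: f(k) = k*(k**2 + 6*k + 11)/18.
Certificate R = B(k−1)f/C = k*(k + 4)*(k**2 + 6*k + 11)/18 gives s_k = k*(k**2 + 6*k + 11)/(2*(k + 1)*(k + 2)*(k + 3)).
Verify: 9/(k**4 + 10*k**3 + 35*k**2 + 50*k + 24) matches t_k.
Σ_(k=1)^n t_k = s_(n+1) − s_(1) = ((n**3 + 9*n**2 + 26*n + 18)/(2*(n**3 + 9*n**2 + 26*n + 24))) − (3/8), i.e. n*(n**2 + 9*n + 26)/(8*(n**3 + 9*n**2 + 26*n + 24)).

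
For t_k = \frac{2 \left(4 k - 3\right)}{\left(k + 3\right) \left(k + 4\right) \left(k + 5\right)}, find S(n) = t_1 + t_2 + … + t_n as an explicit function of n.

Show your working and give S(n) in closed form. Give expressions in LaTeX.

S(n) = \frac{n \left(17 n - 7\right)}{20 \left(n^{2} + 9 n + 20\right)}

t_(k+1)/t_k = (k + 3)*(4*k + 1)/((k + 6)*(4*k - 3)).
Factor: A=k + 3; B=k + 6; C=k - 3/4.
f must satisfy (k + 3)·f(k+1) − (k + 5)·f(k) = k - 3/4.
Degrees (1,1,1) ⇒ d ≤ 2.
Solving with deg f ≤ 2: f(k) = k*(3*k - 11)/32.
So s_k = (B(k−1)f/C)·t_k = (k*(k + 5)*(3*k - 11)/(8*(4*k - 3)))·t_k = k*(3*k - 11)/(4*(k + 3)*(k + 4)).
s_(k+1) − s_k = 2*(4*k - 3)/(k**3 + 12*k**2 + 47*k + 60) = t_k.
Telescope: S(n) = s_(n+1) − s_(1) = (3*n**2 - 5*n - 8)/(4*(n**2 + 9*n + 20)) − (-1/10) = n*(17*n - 7)/(20*(n**2 + 9*n + 20)).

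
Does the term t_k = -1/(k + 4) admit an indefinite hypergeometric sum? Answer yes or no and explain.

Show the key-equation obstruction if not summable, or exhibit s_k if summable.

t_(k+1)/t_k = (k + 4)/(k + 5).
Factor: A=k + 4; B=k + 5; C=1.
Solve (k + 4)·f(k+1) − (k + 4)·f(k) = 1.
Degrees (1,1,0) ⇒ d ≤ 0.
Write f(k) = c0. Then LHS − RHS = -1, requiring -1 = 0: contradictory. No certificate.

No — the linear system for f has no solution.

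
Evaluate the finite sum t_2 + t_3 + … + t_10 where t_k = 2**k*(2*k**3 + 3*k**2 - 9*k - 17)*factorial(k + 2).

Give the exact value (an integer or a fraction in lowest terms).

Ratio r(k) = 2*(2*k**4 + 15*k**3 + 30*k**2 - 12*k - 63)/(2*k**3 + 3*k**2 - 9*k - 17).
Take A(k)=2*k + 6, B(k)=1, C(k)=k**3 + 3*k**2/2 - 9*k/2 - 17/2.
f must satisfy (2*k + 6)·f(k+1) − (1)·f(k) = k**3 + 3*k**2/2 - 9*k/2 - 17/2.
deg f ≤ 2 (via 1,0,3).
Coefficient equations give f(k) = (k**2 - 3*k - 1)/2.
Certificate R = B(k−1)f/C = (k**2 - 3*k - 1)/(2*k**3 + 3*k**2 - 9*k - 17) gives s_k = 2**k*(k**2 - 3*k - 1)*factorial(k + 2).
Δs = 2**k*(2*k**3 + 3*k**2 - 9*k - 17)*factorial(k + 2), as required.
Sum = s_(11) − s_(2); s_(11) = 1109505658060800, s_(2) = -288 ⇒ 1109505658061088.

Σ = 1109505658061088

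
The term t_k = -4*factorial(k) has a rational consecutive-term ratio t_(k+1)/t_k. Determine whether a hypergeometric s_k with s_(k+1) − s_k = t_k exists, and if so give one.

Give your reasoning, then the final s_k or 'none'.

Step 1: r(k) = k + 1.
Factor: A=k + 1; B=1; C=1.
Set up (k + 1)·f(k+1) − (1)·f(k) − (1) = 0.
From deg A=1, deg B=0, deg C=0: d=-1.
Negative degree bound (-1): no f exists, t_k not Gosper-summable.

none — t_k is not Gosper-summable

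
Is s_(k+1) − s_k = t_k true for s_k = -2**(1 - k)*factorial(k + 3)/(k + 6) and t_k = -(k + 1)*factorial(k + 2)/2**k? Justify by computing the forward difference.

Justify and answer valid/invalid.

Invalid: residual 3*(k**2 + 7*k + 4)*factorial(k + 2)/(2**k*(k + 6)*(k + 7)) ≠ 0.

s_(k+1) = -factorial(k + 4)/(2**k*(k + 7))
s_(k+1) − s_k = -(k**2 + 8*k + 10)*factorial(k + 3)/(2**k*(k + 6)*(k + 7))
(s_(k+1) − s_k) − t_k = 3*(k**2 + 7*k + 4)*factorial(k + 2)/(2**k*(k + 6)*(k + 7))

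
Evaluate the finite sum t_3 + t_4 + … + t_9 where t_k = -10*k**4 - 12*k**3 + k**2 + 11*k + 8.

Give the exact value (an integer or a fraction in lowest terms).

Σ = -176554

Step 1: r(k) = (10*k**4 + 52*k**3 + 95*k**2 + 63*k + 2)/(10*k**4 + 12*k**3 - k**2 - 11*k - 8).
So A=1 and B=1, with C=k**4 + 6*k**3/5 - k**2/10 - 11*k/10 - 4/5.
Key eq: (1)·f(k+1) = (1)·f(k) + (k**4 + 6*k**3/5 - k**2/10 - 11*k/10 - 4/5).
From deg A=0, deg B=0, deg C=4: d=5.
Solve for f: f(k) = k*(k + 1)*(2*k**3 - 4*k**2 + k - 3)/10 (degree 5 ≤ 5).
Get s_k = R·t_k = k*(-2*k**4 + 2*k**3 + 3*k**2 + 2*k + 3) with R(k) = B(k−1)f(k)/C(k) = k*(2*k**3 - 4*k**2 + k - 3)/(10*k**3 + 2*k**2 - 3*k - 8).
Check: Δs_k = -10*k**4 - 12*k**3 + k**2 + 11*k + 8. ✓
Sum = s_(10) − s_(3); s_(10) = -176770, s_(3) = -216 ⇒ -176554.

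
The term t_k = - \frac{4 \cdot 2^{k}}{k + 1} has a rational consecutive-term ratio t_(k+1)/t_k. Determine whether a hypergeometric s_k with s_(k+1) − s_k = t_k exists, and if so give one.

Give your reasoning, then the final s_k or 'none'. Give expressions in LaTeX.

r(k) = 2*(k + 1)/(k + 2) after simplifying.
A = 2*k + 2, B = k + 2, C = 1.
Need (2*k + 2)·f(k+1) − (k + 1)·f(k) = 1.
Bound: deg f ≤ -1.
Negative degree bound (-1): no f exists, t_k not Gosper-summable.

none — t_k is not Gosper-summable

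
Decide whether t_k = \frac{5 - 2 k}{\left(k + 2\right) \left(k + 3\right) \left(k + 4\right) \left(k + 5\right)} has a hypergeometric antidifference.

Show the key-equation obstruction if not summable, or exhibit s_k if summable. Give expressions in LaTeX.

r(k) = (k + 2)*(2*k - 3)/((k + 6)*(2*k - 5)) after simplifying.
Take A(k)=k + 2, B(k)=k + 6, C(k)=k - 5/2.
Need (k + 2)·f(k+1) − (k + 5)·f(k) = k - 5/2.
Bound: deg f ≤ 3.
A polynomial solution: f(k) = -k*(k**2 + 9*k + 50)/48.
So s_k = (B(k−1)f/C)·t_k = (-k*(k + 5)*(k**2 + 9*k + 50)/(24*(2*k - 5)))·t_k = k*(k**2 + 9*k + 50)/(24*(k + 2)*(k + 3)*(k + 4)).
s_(k+1) − s_k = (5 - 2*k)/(k**4 + 14*k**3 + 71*k**2 + 154*k + 120) = t_k.

Yes. s_k = \frac{k \left(k^{2} + 9 k + 50\right)}{24 \left(k + 2\right) \left(k + 3\right) \left(k + 4\right)}.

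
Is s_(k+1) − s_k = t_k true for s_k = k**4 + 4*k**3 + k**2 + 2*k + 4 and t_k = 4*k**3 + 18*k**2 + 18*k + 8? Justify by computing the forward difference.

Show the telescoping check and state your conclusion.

valid (s_(k+1) − s_k reduces to t_k)

s_(k+1) = k**4 + 8*k**3 + 19*k**2 + 20*k + 12
s_(k+1) − s_k = 4*k**3 + 18*k**2 + 18*k + 8
(s_(k+1) − s_k) − t_k = 0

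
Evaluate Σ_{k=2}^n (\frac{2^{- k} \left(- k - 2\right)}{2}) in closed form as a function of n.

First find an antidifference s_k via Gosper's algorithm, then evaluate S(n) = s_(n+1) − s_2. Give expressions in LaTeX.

Ratio r(k) = (k + 3)/(2*(k + 2)).
So A=1/2 and B=1, with C=k + 2.
Key eq: (1/2)·f(k+1) = (1)·f(k) + (k + 2).
Bound: deg f ≤ 1.
Solve for f: f(k) = -2*(k + 3) (degree 1 ≤ 1).
Get s_k = R·t_k = (k + 3)/2**k with R(k) = B(k−1)f(k)/C(k) = -2*(k + 3)/(k + 2).
Check: Δs_k = (-k - 2)/(2*2**k). ✓
Evaluate: s_(n+1) = 2**(-n - 1)*(n + 4); subtract s_(2) = 5/4 ⇒ S(n) = 2**(-n - 2)*(-5*2**n + 2*n + 8).

S(n) = 2^{- n - 2} \left(- 5 \cdot 2^{n} + 2 n + 8\right)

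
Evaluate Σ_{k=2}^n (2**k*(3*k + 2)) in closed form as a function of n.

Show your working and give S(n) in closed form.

S(n) = 6*2**n*n - 2*2**n - 8

Ratio r(k) = 2*(3*k + 5)/(3*k + 2).
Gosper form: A/B · C(k+1)/C(k) with A=2, B=1, C=k + 2/3.
Key eq: (2)·f(k+1) = (1)·f(k) + (k + 2/3).
Bound: deg f ≤ 1.
Solving with deg f ≤ 1: f(k) = (3*k - 4)/3.
Then R = B(k−1)f/C = (3*k - 4)/(3*k + 2), so s_k = R(k)·t_k = 2**k*(3*k - 4).
Verify: 2**k*(3*k + 2) matches t_k.
Evaluate: s_(n+1) = 2**(n + 1)*(3*n - 1); subtract s_(2) = 8 ⇒ S(n) = 6*2**n*n - 2*2**n - 8.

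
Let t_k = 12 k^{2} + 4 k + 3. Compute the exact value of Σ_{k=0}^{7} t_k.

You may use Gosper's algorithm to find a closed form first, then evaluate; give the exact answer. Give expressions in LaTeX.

Step 1: r(k) = (12*k**2 + 28*k + 19)/(12*k**2 + 4*k + 3).
A = 1, B = 1, C = k**2 + k/3 + 1/4.
Key eq: (1)·f(k+1) = (1)·f(k) + (k**2 + k/3 + 1/4).
deg f ≤ 3 (via 0,0,2).
Solve for f: f(k) = k*(4*k**2 - 4*k + 3)/12 (degree 3 ≤ 3).
Then R = B(k−1)f/C = k*(4*k**2 - 4*k + 3)/(12*k**2 + 4*k + 3), so s_k = R(k)·t_k = k*(4*k**2 - 4*k + 3).
Check: Δs_k = 12*k**2 + 4*k + 3. ✓
Telescoping: Σ = s_(8) − s_(0) = 1816 − (0) = 1816.

Σ = 1816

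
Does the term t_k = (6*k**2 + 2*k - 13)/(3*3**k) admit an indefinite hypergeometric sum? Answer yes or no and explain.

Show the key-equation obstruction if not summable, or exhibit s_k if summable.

t_(k+1)/t_k = (6*k**2 + 14*k - 5)/(3*(6*k**2 + 2*k - 13)).
A = 1/3, B = 1, C = k**2 + k/3 - 13/6.
f must satisfy (1/3)·f(k+1) − (1)·f(k) = k**2 + k/3 - 13/6.
From deg A=0, deg B=0, deg C=2: d=2.
Match coefficients ⇒ f(k) = -(3*k**2 + 4*k - 3)/2.
Then R = B(k−1)f/C = -3*(3*k**2 + 4*k - 3)/(6*k**2 + 2*k - 13), so s_k = R(k)·t_k = (-3*k**2 - 4*k + 3)/3**k.
Verify: (6*k**2 + 2*k - 13)/(3*3**k) matches t_k.

Yes. s_k = (-3*k**2 - 4*k + 3)/3**k.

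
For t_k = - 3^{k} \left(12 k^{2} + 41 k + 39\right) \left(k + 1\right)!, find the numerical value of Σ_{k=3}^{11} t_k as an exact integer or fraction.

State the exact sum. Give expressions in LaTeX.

Compute t_(k+1)/t_k: get 3*(12*k**3 + 89*k**2 + 222*k + 184)/(12*k**2 + 41*k + 39).
Normal form (A,B,C) = (3*k + 6, 1, k**2 + 41*k/12 + 13/4).
Key eq: (3*k + 6)·f(k+1) = (1)·f(k) + (k**2 + 41*k/12 + 13/4).
deg f ≤ 1 (via 1,0,2).
Match coefficients ⇒ f(k) = (4*k + 3)/12.
Then R = B(k−1)f/C = (4*k + 3)/(12*k**2 + 41*k + 39), so s_k = R(k)·t_k = -3**k*(4*k + 3)*factorial(k + 1).
Δs = -3**k*(12*k**2 + 41*k + 39)*factorial(k + 1), as required.
Σ_(k=3)^(11) t_k = s_(12) − s_(3) = -168774002209612800 − (-9720) = -168774002209603080.

Σ = -168774002209603080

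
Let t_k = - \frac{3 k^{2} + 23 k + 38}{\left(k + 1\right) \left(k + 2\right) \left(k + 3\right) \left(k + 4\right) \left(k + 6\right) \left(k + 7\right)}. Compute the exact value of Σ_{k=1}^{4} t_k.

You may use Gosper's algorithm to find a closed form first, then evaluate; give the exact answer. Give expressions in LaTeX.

t_(k+1)/t_k = (k + 1)*(k + 6)*(23*k + 3*(k + 1)**2 + 61)/((k + 5)*(k + 8)*(3*k**2 + 23*k + 38)).
A = k + 1, B = k + 8, C = k**3 + 38*k**2/3 + 51*k + 190/3.
Set up (k + 1)·f(k+1) − (k + 7)·f(k) − (k**3 + 38*k**2/3 + 51*k + 190/3) = 0.
From deg A=1, deg B=1, deg C=3: d=6.
Solving with deg f ≤ 6: f(k) = k*(k + 2)*(k + 4)*(k + 5)*(k**2 + 10*k + 27)/54.
Get s_k = R·t_k = k*(-k**2 - 10*k - 27)/(18*(k**3 + 10*k**2 + 27*k + 18)) with R(k) = B(k−1)f(k)/C(k) = k*(k + 2)*(k + 4)*(k + 7)*(k**2 + 10*k + 27)/(18*(3*k**2 + 23*k + 38)).
Verify: (-3*k**2 - 23*k - 38)/(k**6 + 23*k**5 + 207*k**4 + 925*k**3 + 2144*k**2 + 2412*k + 1008) matches t_k.
Σ_(k=1)^(4) t_k = s_(5) − s_(1) = -85/1584 − (-19/504) = -59/3696.

Σ = -59/3696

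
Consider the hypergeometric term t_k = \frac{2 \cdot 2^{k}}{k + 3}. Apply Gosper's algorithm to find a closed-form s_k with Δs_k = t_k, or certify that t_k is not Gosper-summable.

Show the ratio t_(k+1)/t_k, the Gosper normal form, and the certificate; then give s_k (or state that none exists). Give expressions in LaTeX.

none — t_k is not Gosper-summable

r(k) = 2*(k + 3)/(k + 4) after simplifying.
Normal form (A,B,C) = (2*k + 6, k + 4, 1).
Need (2*k + 6)·f(k+1) − (k + 3)·f(k) = 1.
d = -1 from the (1,1,0) case.
Negative degree bound (-1): no f exists, t_k not Gosper-summable.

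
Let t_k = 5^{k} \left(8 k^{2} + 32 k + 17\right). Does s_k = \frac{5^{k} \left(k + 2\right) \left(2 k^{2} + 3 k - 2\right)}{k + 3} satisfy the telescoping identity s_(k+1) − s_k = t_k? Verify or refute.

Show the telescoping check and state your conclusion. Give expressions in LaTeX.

Invalid: residual \frac{5^{k} \left(- 8 k^{3} - 54 k^{2} - 110 k - 53\right)}{k^{2} + 7 k + 12} ≠ 0.

s_(k+1) = 5**(k + 1)*(k + 3)*(3*k + 2*(k + 1)**2 + 1)/(k + 4)
s_(k+1) − s_k = 5**k*(8*k**4 + 80*k**3 + 283*k**2 + 393*k + 151)/(k**2 + 7*k + 12)
(s_(k+1) − s_k) − t_k = 5**k*(-8*k**3 - 54*k**2 - 110*k - 53)/(k**2 + 7*k + 12)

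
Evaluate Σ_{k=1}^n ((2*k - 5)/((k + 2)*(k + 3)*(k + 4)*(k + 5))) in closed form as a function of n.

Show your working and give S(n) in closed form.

The ratio is (k + 2)*(2*k - 3)/((k + 6)*(2*k - 5)).
A = k + 2, B = k + 6, C = k - 5/2.
Need (k + 2)·f(k+1) − (k + 5)·f(k) = k - 5/2.
d = 3 from the (1,1,1) case.
Coefficient equations give f(k) = -k*(k**2 + 9*k + 50)/48.
Get s_k = R·t_k = k*(-k**2 - 9*k - 50)/(24*(k + 2)*(k + 3)*(k + 4)) with R(k) = B(k−1)f(k)/C(k) = -k*(k + 5)*(k**2 + 9*k + 50)/(24*(2*k - 5)).
Δs = (2*k - 5)/(k**4 + 14*k**3 + 71*k**2 + 154*k + 120), as required.
Σ_(k=1)^n t_k = s_(n+1) − s_(1) = ((-n**3 - 12*n**2 - 71*n - 60)/(24*(n**3 + 12*n**2 + 47*n + 60))) − (-1/24), i.e. -n/(n**3 + 12*n**2 + 47*n + 60).

S(n) = -n/(n**3 + 12*n**2 + 47*n + 60)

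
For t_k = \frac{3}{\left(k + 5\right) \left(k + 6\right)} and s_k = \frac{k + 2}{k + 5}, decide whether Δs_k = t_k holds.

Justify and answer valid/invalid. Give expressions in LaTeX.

valid (s_(k+1) − s_k reduces to t_k)

s_(k+1) = (k + 3)/(k + 6)
s_(k+1) − s_k = 3/(k**2 + 11*k + 30)
(s_(k+1) − s_k) − t_k = 0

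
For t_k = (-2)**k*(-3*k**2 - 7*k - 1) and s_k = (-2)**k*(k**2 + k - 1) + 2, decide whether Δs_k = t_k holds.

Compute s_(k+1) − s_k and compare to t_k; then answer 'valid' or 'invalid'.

s_(k+1) = -2*(-2)**k*(k + (k + 1)**2) + 2
s_(k+1) − s_k = (-2)**k*(-3*k**2 - 7*k - 1)
(s_(k+1) − s_k) − t_k = 0

Valid: the claim telescopes to t_k.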